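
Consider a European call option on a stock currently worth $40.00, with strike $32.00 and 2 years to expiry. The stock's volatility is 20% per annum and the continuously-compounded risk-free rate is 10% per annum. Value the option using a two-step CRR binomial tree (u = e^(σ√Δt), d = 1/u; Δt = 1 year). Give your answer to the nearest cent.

CRR parameters: u = e^(σ√Δt) = e^(0.2·√1) = 1.2214, d = 1/u = 0.8187
Per-period rate: rΔt = 0.1·1 = 0.1, so R = e^0.1 = 1.1052
Risk-neutral probability p = (e^0.1 − 0.8187)/(1.2214 − 0.8187) = 0.2864/0.4027 = 0.7113
Terminal stock prices: S_uu = 59.67, S_ud = 40, S_dd = 26.81
Terminal payoffs (S − K): max(27.67, 0) = 27.67, max(8, 0) = 8, max(-5.187, 0) = 0
Node u (S = 48.86): V_u = e^(−0.1)·[0.7113·27.6730 + 0.2887·8.0000] = 19.9013
Node d (S = 32.75): V_d = e^(−0.1)·[0.7113·8.0000 + 0.2887·0.0000] = 5.1492
Node 0 (S = 40): V_0 = e^(−0.1)·[0.7113·19.9013 + 0.2887·5.1492] = 14.1545

$14.15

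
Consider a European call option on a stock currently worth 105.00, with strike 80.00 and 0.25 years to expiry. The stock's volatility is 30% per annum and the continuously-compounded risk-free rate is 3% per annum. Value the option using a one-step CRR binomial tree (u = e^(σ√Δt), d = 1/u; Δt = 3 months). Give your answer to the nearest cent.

CRR parameters: u = e^(σ√Δt) = e^(0.3·√0.25) = 1.1618, d = 1/u = 0.8607
Per-period rate: rΔt = 0.03·0.25 = 0.0075, so R = e^0.0075 = 1.0075
Risk-neutral probability p = (e^0.0075 − 0.8607)/(1.1618 − 0.8607) = 0.1468/0.3011 = 0.4876
Terminal stock prices: S_u = 122, S_d = 90.37
Terminal payoffs (S − K): max(41.99, 0) = 41.99, max(10.37, 0) = 10.37
Node 0 (S = 105): V_0 = e^(−0.0075)·[0.4876·41.9926 + 0.5124·10.3743] = 25.5978

25.60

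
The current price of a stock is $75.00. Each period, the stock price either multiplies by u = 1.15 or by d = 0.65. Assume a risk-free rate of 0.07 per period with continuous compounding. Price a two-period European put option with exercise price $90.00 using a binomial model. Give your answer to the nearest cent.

$8.95

Risk-neutral probability p = (e^0.07 − 0.65)/(1.15 − 0.65) = 0.4225/0.5000 = 0.8450
Terminal stock prices: S_uu = 99.19, S_ud = 56.06, S_dd = 31.69
Terminal payoffs (K − S): max(-9.187, 0) = 0, max(33.94, 0) = 33.94, max(58.31, 0) = 58.31
Node u (S = 86.25): V_u = e^(−0.07)·[0.8450·0.0000 + 0.1550·33.9375] = 4.9042
Node d (S = 48.75): V_d = e^(−0.07)·[0.8450·33.9375 + 0.1550·58.3125] = 35.1654
Node 0 (S = 75): V_0 = e^(−0.07)·[0.8450·4.9042 + 0.1550·35.1654] = 8.9455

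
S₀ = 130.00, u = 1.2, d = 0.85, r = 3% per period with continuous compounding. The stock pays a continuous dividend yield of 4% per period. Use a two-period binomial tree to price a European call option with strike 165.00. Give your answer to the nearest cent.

3.35

Per-period risk-free factor R = e^0.03 = 1.0305; dividend-adjusted growth = e^(0.03−0.04) = 0.9900.
Risk-neutral probability p = (0.9900 − 0.85)/(1.2 − 0.85) = 0.1400/0.3500 = 0.4001
Terminal stock prices: S_uu = 187.2, S_ud = 132.6, S_dd = 93.92
Terminal payoffs (S − K): max(22.2, 0) = 22.2, max(-32.4, 0) = 0, max(-71.08, 0) = 0
Node u (S = 156): V_u = e^(−0.03)·[0.4001·22.2000 + 0.5999·0.0000] = 8.6206
Node d (S = 110.5): V_d = e^(−0.03)·[0.4001·0.0000 + 0.5999·0.0000] = 0.0000
Node 0 (S = 130): V_0 = e^(−0.03)·[0.4001·8.6206 + 0.5999·0.0000] = 3.3475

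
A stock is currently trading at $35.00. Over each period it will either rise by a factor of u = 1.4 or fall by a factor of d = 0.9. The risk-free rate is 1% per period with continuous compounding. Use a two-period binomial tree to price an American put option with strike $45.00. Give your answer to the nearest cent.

$10.58

Risk-neutral probability p = (e^0.01 − 0.9)/(1.4 − 0.9) = 0.1101/0.5000 = 0.2201
Terminal stock prices: S_uu = 68.6, S_ud = 44.1, S_dd = 28.35
Terminal payoffs (K − S): max(-23.6, 0) = 0, max(0.9, 0) = 0.9, max(16.65, 0) = 16.65
Node u (S = 49): continuation = e^(−0.01)·[0.2201·0.0000 + 0.7799·0.9000] = 0.6949; exercise value = 0.0000 ≤ continuation, so V_u = 0.6949
Node d (S = 31.5): continuation = e^(−0.01)·[0.2201·0.9000 + 0.7799·16.6500] = 13.0522; exercise value = 13.5000 > continuation, so V_d = 13.5000 (exercise)
Node 0 (S = 35): continuation = e^(−0.01)·[0.2201·0.6949 + 0.7799·13.5000] = 10.5753; exercise value = 10.0000 ≤ continuation, so V_0 = 10.5753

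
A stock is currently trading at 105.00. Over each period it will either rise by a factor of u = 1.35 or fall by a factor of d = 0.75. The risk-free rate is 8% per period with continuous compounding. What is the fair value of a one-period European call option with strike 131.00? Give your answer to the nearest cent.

5.51

Risk-neutral probability p = (e^0.08 − 0.75)/(1.35 − 0.75) = 0.3333/0.6000 = 0.5555
Terminal stock prices: S_u = 141.8, S_d = 78.75
Terminal payoffs (S − K): max(10.75, 0) = 10.75, max(-52.25, 0) = 0
Node 0 (S = 105): V_0 = e^(−0.08)·[0.5555·10.7500 + 0.4445·0.0000] = 5.5123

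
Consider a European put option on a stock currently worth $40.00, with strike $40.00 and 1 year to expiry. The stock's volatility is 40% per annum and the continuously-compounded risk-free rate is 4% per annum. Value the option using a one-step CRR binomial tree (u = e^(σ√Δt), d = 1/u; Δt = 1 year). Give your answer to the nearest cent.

CRR parameters: u = e^(σ√Δt) = e^(0.4·√1) = 1.4918, d = 1/u = 0.6703
Per-period rate: rΔt = 0.04·1 = 0.04, so R = e^0.04 = 1.0408
Risk-neutral probability p = (e^0.04 − 0.6703)/(1.4918 − 0.6703) = 0.3705/0.8215 = 0.4510
Terminal stock prices: S_u = 59.67, S_d = 26.81
Terminal payoffs (K − S): max(-19.67, 0) = 0, max(13.19, 0) = 13.19
Node 0 (S = 40): V_0 = e^(−0.04)·[0.4510·0.0000 + 0.5490·13.1872] = 6.9560

$6.96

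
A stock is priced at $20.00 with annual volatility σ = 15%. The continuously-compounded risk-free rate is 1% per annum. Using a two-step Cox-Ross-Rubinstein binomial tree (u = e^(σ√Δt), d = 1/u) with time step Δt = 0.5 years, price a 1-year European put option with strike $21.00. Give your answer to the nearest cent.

CRR parameters: u = e^(σ√Δt) = e^(0.15·√0.5) = 1.1119, d = 1/u = 0.8994
Per-period rate: rΔt = 0.01·0.5 = 0.005, so R = e^0.005 = 1.0050
Risk-neutral probability p = (e^0.005 − 0.8994)/(1.1119 − 0.8994) = 0.1056/0.2125 = 0.4971
Terminal stock prices: S_uu = 24.73, S_ud = 20, S_dd = 16.18
Terminal payoffs (K − S): max(-3.726, 0) = 0, max(1, 0) = 1, max(4.823, 0) = 4.823
Node u (S = 22.24): V_u = e^(−0.005)·[0.4971·0.0000 + 0.5029·1.0000] = 0.5004
Node d (S = 17.99): V_d = e^(−0.005)·[0.4971·1.0000 + 0.5029·4.8228] = 2.9080
Node 0 (S = 20): V_0 = e^(−0.005)·[0.4971·0.5004 + 0.5029·2.9080] = 1.7026

$1.70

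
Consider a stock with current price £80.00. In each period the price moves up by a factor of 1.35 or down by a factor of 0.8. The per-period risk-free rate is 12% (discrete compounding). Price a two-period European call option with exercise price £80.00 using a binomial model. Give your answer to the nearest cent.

Risk-neutral probability p = (1 + 0.12 − 0.8)/(1.35 − 0.8) = 0.3200/0.5500 = 0.5818
Terminal stock prices: S_uu = 145.8, S_ud = 86.4, S_dd = 51.2
Terminal payoffs (S − K): max(65.8, 0) = 65.8, max(6.4, 0) = 6.4, max(-28.8, 0) = 0
Node u (S = 108): V_u = 1/1.12·[0.5818·65.8000 + 0.4182·6.4000] = 36.5714
Node d (S = 64): V_d = 1/1.12·[0.5818·6.4000 + 0.4182·0.0000] = 3.3247
Node 0 (S = 80): V_0 = 1/1.12·[0.5818·36.5714 + 0.4182·3.3247] = 20.2395

£20.24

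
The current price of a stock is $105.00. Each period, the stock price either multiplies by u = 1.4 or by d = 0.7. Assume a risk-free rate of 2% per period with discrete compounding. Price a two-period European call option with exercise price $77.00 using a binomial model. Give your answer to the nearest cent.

Risk-neutral probability p = (1 + 0.02 − 0.7)/(1.4 − 0.7) = 0.3200/0.7000 = 0.4571
Terminal stock prices: S_uu = 205.8, S_ud = 102.9, S_dd = 51.45
Terminal payoffs (S − K): max(128.8, 0) = 128.8, max(25.9, 0) = 25.9, max(-25.55, 0) = 0
Node u (S = 147): V_u = 1/1.02·[0.4571·128.8000 + 0.5429·25.9000] = 71.5098
Node d (S = 73.5): V_d = 1/1.02·[0.4571·25.9000 + 0.5429·0.0000] = 11.6078
Node 0 (S = 105): V_0 = 1/1.02·[0.4571·71.5098 + 0.5429·11.6078] = 38.2271

$38.23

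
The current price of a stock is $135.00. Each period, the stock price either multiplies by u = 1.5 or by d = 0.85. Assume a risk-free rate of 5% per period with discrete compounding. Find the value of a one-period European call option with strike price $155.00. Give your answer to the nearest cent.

$13.92

Risk-neutral probability p = (1 + 0.05 − 0.85)/(1.5 − 0.85) = 0.2000/0.6500 = 0.3077
Terminal stock prices: S_u = 202.5, S_d = 114.8
Terminal payoffs (S − K): max(47.5, 0) = 47.5, max(-40.25, 0) = 0
Node 0 (S = 135): V_0 = 1/1.05·[0.3077·47.5000 + 0.6923·0.0000] = 13.9194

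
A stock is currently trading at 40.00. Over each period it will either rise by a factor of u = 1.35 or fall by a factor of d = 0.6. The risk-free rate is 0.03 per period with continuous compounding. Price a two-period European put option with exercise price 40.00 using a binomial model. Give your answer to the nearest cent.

7.88

Risk-neutral probability p = (e^0.03 − 0.6)/(1.35 − 0.6) = 0.4305/0.7500 = 0.5739
Terminal stock prices: S_uu = 72.9, S_ud = 32.4, S_dd = 14.4
Terminal payoffs (K − S): max(-32.9, 0) = 0, max(7.6, 0) = 7.6, max(25.6, 0) = 25.6
Node u (S = 54): V_u = e^(−0.03)·[0.5739·0.0000 + 0.4261·7.6000] = 3.1424
Node d (S = 24): V_d = e^(−0.03)·[0.5739·7.6000 + 0.4261·25.6000] = 14.8178
Node 0 (S = 40): V_0 = e^(−0.03)·[0.5739·3.1424 + 0.4261·14.8178] = 7.8769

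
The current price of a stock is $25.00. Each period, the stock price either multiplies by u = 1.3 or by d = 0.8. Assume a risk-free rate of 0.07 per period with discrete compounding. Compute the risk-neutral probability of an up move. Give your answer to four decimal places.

p = 0.5400

Risk-neutral probability p = (1 + 0.07 − 0.8)/(1.3 − 0.8) = 0.2700/0.5000 = 0.5400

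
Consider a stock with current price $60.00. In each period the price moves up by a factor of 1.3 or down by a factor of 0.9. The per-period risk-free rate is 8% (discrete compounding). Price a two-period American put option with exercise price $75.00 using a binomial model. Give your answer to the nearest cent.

$15.00

Risk-neutral probability p = (1 + 0.08 − 0.9)/(1.3 − 0.9) = 0.1800/0.4000 = 0.4500
Terminal stock prices: S_uu = 101.4, S_ud = 70.2, S_dd = 48.6
Terminal payoffs (K − S): max(-26.4, 0) = 0, max(4.8, 0) = 4.8, max(26.4, 0) = 26.4
Node u (S = 78): continuation = 1/1.08·[0.4500·0.0000 + 0.5500·4.8000] = 2.4444; exercise value = 0.0000 ≤ continuation, so V_u = 2.4444
Node d (S = 54): continuation = 1/1.08·[0.4500·4.8000 + 0.5500·26.4000] = 15.4444; exercise value = 21.0000 > continuation, so V_d = 21.0000 (exercise)
Node 0 (S = 60): continuation = 1/1.08·[0.4500·2.4444 + 0.5500·21.0000] = 11.7130; exercise value = 15.0000 > continuation, so V_0 = 15.0000 (exercise)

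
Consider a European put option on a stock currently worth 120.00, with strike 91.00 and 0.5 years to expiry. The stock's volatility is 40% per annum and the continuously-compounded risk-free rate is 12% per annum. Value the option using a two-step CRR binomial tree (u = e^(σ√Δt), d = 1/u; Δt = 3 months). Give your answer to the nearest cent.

CRR parameters: u = e^(σ√Δt) = e^(0.4·√0.25) = 1.2214, d = 1/u = 0.8187
Per-period rate: rΔt = 0.12·0.25 = 0.03, so R = e^0.03 = 1.0305
Risk-neutral probability p = (e^0.03 − 0.8187)/(1.2214 − 0.8187) = 0.2117/0.4027 = 0.5258
Terminal stock prices: S_uu = 179, S_ud = 120, S_dd = 80.44
Terminal payoffs (K − S): max(-88.02, 0) = 0, max(-29, 0) = 0, max(10.56, 0) = 10.56
Node u (S = 146.6): V_u = e^(−0.03)·[0.5258·0.0000 + 0.4742·0.0000] = 0.0000
Node d (S = 98.25): V_d = e^(−0.03)·[0.5258·0.0000 + 0.4742·10.5616] = 4.8603
Node 0 (S = 120): V_0 = e^(−0.03)·[0.5258·0.0000 + 0.4742·4.8603] = 2.2367

2.24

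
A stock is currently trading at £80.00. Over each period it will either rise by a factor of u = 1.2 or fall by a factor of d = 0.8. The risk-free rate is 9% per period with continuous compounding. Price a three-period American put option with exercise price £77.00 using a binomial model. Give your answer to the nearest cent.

Risk-neutral probability p = (e^0.09 − 0.8)/(1.2 − 0.8) = 0.2942/0.4000 = 0.7354
Terminal stock prices: S_uuu = 138.2, S_uud = 92.16, S_udd = 61.44, S_ddd = 40.96
Terminal payoffs (K − S): max(-61.24, 0) = 0, max(-15.16, 0) = 0, max(15.56, 0) = 15.56, max(36.04, 0) = 36.04
Node uu (S = 115.2): continuation = e^(−0.09)·[0.7354·0.0000 + 0.2646·0.0000] = 0.0000; exercise value = 0.0000 ≤ continuation, so V_uu = 0.0000
Node ud (S = 76.8): continuation = e^(−0.09)·[0.7354·0.0000 + 0.2646·15.5600] = 3.7623; exercise value = 0.2000 ≤ continuation, so V_ud = 3.7623
Node dd (S = 51.2): continuation = e^(−0.09)·[0.7354·15.5600 + 0.2646·36.0400] = 19.1727; exercise value = 25.8000 > continuation, so V_dd = 25.8000 (exercise)
Node u (S = 96): continuation = e^(−0.09)·[0.7354·0.0000 + 0.2646·3.7623] = 0.9097; exercise value = 0.0000 ≤ continuation, so V_u = 0.9097
Node d (S = 64): continuation = e^(−0.09)·[0.7354·3.7623 + 0.2646·25.8000] = 8.7671; exercise value = 13.0000 > continuation, so V_d = 13.0000 (exercise)
Node 0 (S = 80): continuation = e^(−0.09)·[0.7354·0.9097 + 0.2646·13.0000] = 3.7548; exercise value = 0.0000 ≤ continuation, so V_0 = 3.7548

£3.75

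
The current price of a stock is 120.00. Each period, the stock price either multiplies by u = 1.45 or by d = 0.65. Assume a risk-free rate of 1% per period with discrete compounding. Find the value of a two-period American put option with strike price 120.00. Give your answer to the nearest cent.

Risk-neutral probability p = (1 + 0.01 − 0.65)/(1.45 − 0.65) = 0.3600/0.8000 = 0.4500
Terminal stock prices: S_uu = 252.3, S_ud = 113.1, S_dd = 50.7
Terminal payoffs (K − S): max(-132.3, 0) = 0, max(6.9, 0) = 6.9, max(69.3, 0) = 69.3
Node u (S = 174): continuation = 1/1.01·[0.4500·0.0000 + 0.5500·6.9000] = 3.7574; exercise value = 0.0000 ≤ continuation, so V_u = 3.7574
Node d (S = 78): continuation = 1/1.01·[0.4500·6.9000 + 0.5500·69.3000] = 40.8119; exercise value = 42.0000 > continuation, so V_d = 42.0000 (exercise)
Node 0 (S = 120): continuation = 1/1.01·[0.4500·3.7574 + 0.5500·42.0000] = 24.5454; exercise value = 0.0000 ≤ continuation, so V_0 = 24.5454

24.55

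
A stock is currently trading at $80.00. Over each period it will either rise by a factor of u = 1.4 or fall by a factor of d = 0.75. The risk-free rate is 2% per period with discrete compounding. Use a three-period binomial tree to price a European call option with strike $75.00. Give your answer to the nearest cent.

$21.91

Risk-neutral probability p = (1 + 0.02 − 0.75)/(1.4 − 0.75) = 0.2700/0.6500 = 0.4154
Terminal stock prices: S_uuu = 219.5, S_uud = 117.6, S_udd = 63, S_ddd = 33.75
Terminal payoffs (S − K): max(144.5, 0) = 144.5, max(42.6, 0) = 42.6, max(-12, 0) = 0, max(-41.25, 0) = 0
Node uu (S = 156.8): V_uu = 1/1.02·[0.4154·144.5200 + 0.5846·42.6000] = 83.2706
Node ud (S = 84): V_ud = 1/1.02·[0.4154·42.6000 + 0.5846·0.0000] = 17.3484
Node dd (S = 45): V_dd = 1/1.02·[0.4154·0.0000 + 0.5846·0.0000] = 0.0000
Node u (S = 112): V_u = 1/1.02·[0.4154·83.2706 + 0.5846·17.3484] = 43.8544
Node d (S = 60): V_d = 1/1.02·[0.4154·17.3484 + 0.5846·0.0000] = 7.0650
Node 0 (S = 80): V_0 = 1/1.02·[0.4154·43.8544 + 0.5846·7.0650] = 21.9086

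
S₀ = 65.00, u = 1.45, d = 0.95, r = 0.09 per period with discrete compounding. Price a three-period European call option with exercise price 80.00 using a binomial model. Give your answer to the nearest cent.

10.22

Risk-neutral probability p = (1 + 0.09 − 0.95)/(1.45 − 0.95) = 0.1400/0.5000 = 0.2800
Terminal stock prices: S_uuu = 198.2, S_uud = 129.8, S_udd = 85.06, S_ddd = 55.73
Terminal payoffs (S − K): max(118.2, 0) = 118.2, max(49.83, 0) = 49.83, max(5.061, 0) = 5.061, max(-24.27, 0) = 0
Node uu (S = 136.7): V_uu = 1/1.09·[0.2800·118.1606 + 0.7200·49.8294] = 63.2680
Node ud (S = 89.54): V_ud = 1/1.09·[0.2800·49.8294 + 0.7200·5.0606] = 16.1430
Node dd (S = 58.66): V_dd = 1/1.09·[0.2800·5.0606 + 0.7200·0.0000] = 1.3000
Node u (S = 94.25): V_u = 1/1.09·[0.2800·63.2680 + 0.7200·16.1430] = 26.9156
Node d (S = 61.75): V_d = 1/1.09·[0.2800·16.1430 + 0.7200·1.3000] = 5.0055
Node 0 (S = 65): V_0 = 1/1.09·[0.2800·26.9156 + 0.7200·5.0055] = 10.2205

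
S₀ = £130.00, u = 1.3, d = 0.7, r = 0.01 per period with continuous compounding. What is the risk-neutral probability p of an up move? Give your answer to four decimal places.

Risk-neutral probability p = (e^0.01 − 0.7)/(1.3 − 0.7) = 0.3101/0.6000 = 0.5168

p = 0.5168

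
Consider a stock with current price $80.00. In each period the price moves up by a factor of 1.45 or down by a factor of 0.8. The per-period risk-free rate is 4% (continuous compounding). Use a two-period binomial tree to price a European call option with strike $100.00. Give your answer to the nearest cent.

Risk-neutral probability p = (e^0.04 − 0.8)/(1.45 − 0.8) = 0.2408/0.6500 = 0.3705
Terminal stock prices: S_uu = 168.2, S_ud = 92.8, S_dd = 51.2
Terminal payoffs (S − K): max(68.2, 0) = 68.2, max(-7.2, 0) = 0, max(-48.8, 0) = 0
Node u (S = 116): V_u = e^(−0.04)·[0.3705·68.2000 + 0.6295·0.0000] = 24.2759
Node d (S = 64): V_d = e^(−0.04)·[0.3705·0.0000 + 0.6295·0.0000] = 0.0000
Node 0 (S = 80): V_0 = e^(−0.04)·[0.3705·24.2759 + 0.6295·0.0000] = 8.6410

$8.64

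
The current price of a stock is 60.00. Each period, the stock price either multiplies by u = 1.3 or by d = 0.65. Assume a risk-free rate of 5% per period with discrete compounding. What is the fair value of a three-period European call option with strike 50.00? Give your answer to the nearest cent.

Risk-neutral probability p = (1 + 0.05 − 0.65)/(1.3 − 0.65) = 0.4000/0.6500 = 0.6154
Terminal stock prices: S_uuu = 131.8, S_uud = 65.91, S_udd = 32.96, S_ddd = 16.48
Terminal payoffs (S − K): max(81.82, 0) = 81.82, max(15.91, 0) = 15.91, max(-17.04, 0) = 0, max(-33.52, 0) = 0
Node uu (S = 101.4): V_uu = 1/1.05·[0.6154·81.8200 + 0.3846·15.9100] = 53.7810
Node ud (S = 50.7): V_ud = 1/1.05·[0.6154·15.9100 + 0.3846·0.0000] = 9.3245
Node dd (S = 25.35): V_dd = 1/1.05·[0.6154·0.0000 + 0.3846·0.0000] = 0.0000
Node u (S = 78): V_u = 1/1.05·[0.6154·53.7810 + 0.3846·9.3245] = 34.9356
Node d (S = 39): V_d = 1/1.05·[0.6154·9.3245 + 0.3846·0.0000] = 5.4649
Node 0 (S = 60): V_0 = 1/1.05·[0.6154·34.9356 + 0.3846·5.4649] = 22.4769

22.48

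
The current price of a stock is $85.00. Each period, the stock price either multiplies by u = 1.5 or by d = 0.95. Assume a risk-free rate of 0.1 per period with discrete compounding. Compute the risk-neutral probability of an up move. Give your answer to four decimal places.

p = 0.2727

Risk-neutral probability p = (1 + 0.1 − 0.95)/(1.5 − 0.95) = 0.1500/0.5500 = 0.2727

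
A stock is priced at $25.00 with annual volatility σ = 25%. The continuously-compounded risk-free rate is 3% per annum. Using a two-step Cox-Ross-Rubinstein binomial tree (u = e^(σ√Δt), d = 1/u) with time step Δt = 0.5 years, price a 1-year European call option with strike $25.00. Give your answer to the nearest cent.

$2.56

CRR parameters: u = e^(σ√Δt) = e^(0.25·√0.5) = 1.1934, d = 1/u = 0.8380
Per-period rate: rΔt = 0.03·0.5 = 0.015, so R = e^0.015 = 1.0151
Risk-neutral probability p = (e^0.015 − 0.8380)/(1.1934 − 0.8380) = 0.1771/0.3554 = 0.4984
Terminal stock prices: S_uu = 35.6, S_ud = 25, S_dd = 17.55
Terminal payoffs (S − K): max(10.6, 0) = 10.6, max(0, 0) = 0, max(-7.445, 0) = 0
Node u (S = 29.83): V_u = e^(−0.015)·[0.4984·10.6030 + 0.5016·0.0000] = 5.2063
Node d (S = 20.95): V_d = e^(−0.015)·[0.4984·0.0000 + 0.5016·0.0000] = 0.0000
Node 0 (S = 25): V_0 = e^(−0.015)·[0.4984·5.2063 + 0.5016·0.0000] = 2.5564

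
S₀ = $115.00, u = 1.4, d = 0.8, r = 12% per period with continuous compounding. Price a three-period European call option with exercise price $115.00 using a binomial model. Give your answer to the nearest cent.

Risk-neutral probability p = (e^0.12 − 0.8)/(1.4 − 0.8) = 0.3275/0.6000 = 0.5458
Terminal stock prices: S_uuu = 315.6, S_uud = 180.3, S_udd = 103, S_ddd = 58.88
Terminal payoffs (S − K): max(200.6, 0) = 200.6, max(65.32, 0) = 65.32, max(-11.96, 0) = 0, max(-56.12, 0) = 0
Node uu (S = 225.4): V_uu = e^(−0.12)·[0.5458·200.5600 + 0.4542·65.3200] = 123.4041
Node ud (S = 128.8): V_ud = e^(−0.12)·[0.5458·65.3200 + 0.4542·0.0000] = 31.6218
Node dd (S = 73.6): V_dd = e^(−0.12)·[0.5458·0.0000 + 0.4542·0.0000] = 0.0000
Node u (S = 161): V_u = e^(−0.12)·[0.5458·123.4041 + 0.4542·31.6218] = 72.4784
Node d (S = 92): V_d = e^(−0.12)·[0.5458·31.6218 + 0.4542·0.0000] = 15.3083
Node 0 (S = 115): V_0 = e^(−0.12)·[0.5458·72.4784 + 0.4542·15.3083] = 41.2537

$41.25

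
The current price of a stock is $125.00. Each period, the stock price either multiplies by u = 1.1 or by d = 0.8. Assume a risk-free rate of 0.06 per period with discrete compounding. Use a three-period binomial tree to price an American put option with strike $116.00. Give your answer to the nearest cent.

Risk-neutral probability p = (1 + 0.06 − 0.8)/(1.1 − 0.8) = 0.2600/0.3000 = 0.8667
Terminal stock prices: S_uuu = 166.4, S_uud = 121, S_udd = 88, S_ddd = 64
Terminal payoffs (K − S): max(-50.38, 0) = 0, max(-5, 0) = 0, max(28, 0) = 28, max(52, 0) = 52
Node uu (S = 151.3): continuation = 1/1.06·[0.8667·0.0000 + 0.1333·0.0000] = 0.0000; exercise value = 0.0000 ≤ continuation, so V_uu = 0.0000
Node ud (S = 110): continuation = 1/1.06·[0.8667·0.0000 + 0.1333·28.0000] = 3.5220; exercise value = 6.0000 > continuation, so V_ud = 6.0000 (exercise)
Node dd (S = 80): continuation = 1/1.06·[0.8667·28.0000 + 0.1333·52.0000] = 29.4340; exercise value = 36.0000 > continuation, so V_dd = 36.0000 (exercise)
Node u (S = 137.5): continuation = 1/1.06·[0.8667·0.0000 + 0.1333·6.0000] = 0.7547; exercise value = 0.0000 ≤ continuation, so V_u = 0.7547
Node d (S = 100): continuation = 1/1.06·[0.8667·6.0000 + 0.1333·36.0000] = 9.4340; exercise value = 16.0000 > continuation, so V_d = 16.0000 (exercise)
Node 0 (S = 125): continuation = 1/1.06·[0.8667·0.7547 + 0.1333·16.0000] = 2.6296; exercise value = 0.0000 ≤ continuation, so V_0 = 2.6296

$2.63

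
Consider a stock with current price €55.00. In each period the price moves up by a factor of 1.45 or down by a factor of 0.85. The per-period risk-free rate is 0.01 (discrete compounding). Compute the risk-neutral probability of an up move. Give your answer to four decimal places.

p = 0.2667

Risk-neutral probability p = (1 + 0.01 − 0.85)/(1.45 − 0.85) = 0.1600/0.6000 = 0.2667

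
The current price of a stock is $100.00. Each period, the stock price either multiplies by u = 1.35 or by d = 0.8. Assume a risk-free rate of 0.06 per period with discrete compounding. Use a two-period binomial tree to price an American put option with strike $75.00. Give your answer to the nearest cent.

Risk-neutral probability p = (1 + 0.06 − 0.8)/(1.35 − 0.8) = 0.2600/0.5500 = 0.4727
Terminal stock prices: S_uu = 182.3, S_ud = 108, S_dd = 64
Terminal payoffs (K − S): max(-107.3, 0) = 0, max(-33, 0) = 0, max(11, 0) = 11
Node u (S = 135): continuation = 1/1.06·[0.4727·0.0000 + 0.5273·0.0000] = 0.0000; exercise value = 0.0000 ≤ continuation, so V_u = 0.0000
Node d (S = 80): continuation = 1/1.06·[0.4727·0.0000 + 0.5273·11.0000] = 5.4717; exercise value = 0.0000 ≤ continuation, so V_d = 5.4717
Node 0 (S = 100): continuation = 1/1.06·[0.4727·0.0000 + 0.5273·5.4717] = 2.7218; exercise value = 0.0000 ≤ continuation, so V_0 = 2.7218

$2.72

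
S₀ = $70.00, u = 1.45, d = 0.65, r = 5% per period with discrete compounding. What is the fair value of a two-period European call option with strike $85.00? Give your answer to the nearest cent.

$14.10

Risk-neutral probability p = (1 + 0.05 − 0.65)/(1.45 − 0.65) = 0.4000/0.8000 = 0.5000
Terminal stock prices: S_uu = 147.2, S_ud = 65.98, S_dd = 29.58
Terminal payoffs (S − K): max(62.18, 0) = 62.18, max(-19.02, 0) = 0, max(-55.42, 0) = 0
Node u (S = 101.5): V_u = 1/1.05·[0.5000·62.1750 + 0.5000·0.0000] = 29.6071
Node d (S = 45.5): V_d = 1/1.05·[0.5000·0.0000 + 0.5000·0.0000] = 0.0000
Node 0 (S = 70): V_0 = 1/1.05·[0.5000·29.6071 + 0.5000·0.0000] = 14.0986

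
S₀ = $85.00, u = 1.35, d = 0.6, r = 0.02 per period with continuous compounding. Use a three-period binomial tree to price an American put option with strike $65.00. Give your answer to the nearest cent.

$11.22

Risk-neutral probability p = (e^0.02 − 0.6)/(1.35 − 0.6) = 0.4202/0.7500 = 0.5603
Terminal stock prices: S_uuu = 209.1, S_uud = 92.95, S_udd = 41.31, S_ddd = 18.36
Terminal payoffs (K − S): max(-144.1, 0) = 0, max(-27.95, 0) = 0, max(23.69, 0) = 23.69, max(46.64, 0) = 46.64
Node uu (S = 154.9): continuation = e^(−0.02)·[0.5603·0.0000 + 0.4397·0.0000] = 0.0000; exercise value = 0.0000 ≤ continuation, so V_uu = 0.0000
Node ud (S = 68.85): continuation = e^(−0.02)·[0.5603·0.0000 + 0.4397·23.6900] = 10.2110; exercise value = 0.0000 ≤ continuation, so V_ud = 10.2110
Node dd (S = 30.6): continuation = e^(−0.02)·[0.5603·23.6900 + 0.4397·46.6400] = 33.1129; exercise value = 34.4000 > continuation, so V_dd = 34.4000 (exercise)
Node u (S = 114.8): continuation = e^(−0.02)·[0.5603·0.0000 + 0.4397·10.2110] = 4.4012; exercise value = 0.0000 ≤ continuation, so V_u = 4.4012
Node d (S = 51): continuation = e^(−0.02)·[0.5603·10.2110 + 0.4397·34.4000] = 20.4348; exercise value = 14.0000 ≤ continuation, so V_d = 20.4348
Node 0 (S = 85): continuation = e^(−0.02)·[0.5603·4.4012 + 0.4397·20.4348] = 11.2249; exercise value = 0.0000 ≤ continuation, so V_0 = 11.2249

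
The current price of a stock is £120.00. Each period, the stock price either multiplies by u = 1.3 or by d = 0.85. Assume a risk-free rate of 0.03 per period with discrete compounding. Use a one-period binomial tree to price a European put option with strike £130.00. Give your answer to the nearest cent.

£16.31

Risk-neutral probability p = (1 + 0.03 − 0.85)/(1.3 − 0.85) = 0.1800/0.4500 = 0.4000
Terminal stock prices: S_u = 156, S_d = 102
Terminal payoffs (K − S): max(-26, 0) = 0, max(28, 0) = 28
Node 0 (S = 120): V_0 = 1/1.03·[0.4000·0.0000 + 0.6000·28.0000] = 16.3107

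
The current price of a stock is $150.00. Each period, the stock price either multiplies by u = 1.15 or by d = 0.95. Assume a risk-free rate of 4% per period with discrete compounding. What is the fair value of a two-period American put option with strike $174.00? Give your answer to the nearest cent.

$24.00

Risk-neutral probability p = (1 + 0.04 − 0.95)/(1.15 − 0.95) = 0.0900/0.2000 = 0.4500
Terminal stock prices: S_uu = 198.4, S_ud = 163.9, S_dd = 135.4
Terminal payoffs (K − S): max(-24.37, 0) = 0, max(10.12, 0) = 10.12, max(38.62, 0) = 38.62
Node u (S = 172.5): continuation = 1/1.04·[0.4500·0.0000 + 0.5500·10.1250] = 5.3546; exercise value = 1.5000 ≤ continuation, so V_u = 5.3546
Node d (S = 142.5): continuation = 1/1.04·[0.4500·10.1250 + 0.5500·38.6250] = 24.8077; exercise value = 31.5000 > continuation, so V_d = 31.5000 (exercise)
Node 0 (S = 150): continuation = 1/1.04·[0.4500·5.3546 + 0.5500·31.5000] = 18.9755; exercise value = 24.0000 > continuation, so V_0 = 24.0000 (exercise)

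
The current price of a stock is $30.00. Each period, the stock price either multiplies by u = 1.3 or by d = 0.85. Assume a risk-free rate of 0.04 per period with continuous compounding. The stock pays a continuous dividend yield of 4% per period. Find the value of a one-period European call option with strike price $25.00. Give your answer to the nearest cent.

Per-period risk-free factor R = e^0.04 = 1.0408; dividend-adjusted growth = e^(0.04−0.04) = 1.0000.
Risk-neutral probability p = (1.0000 − 0.85)/(1.3 − 0.85) = 0.1500/0.4500 = 0.3333
Terminal stock prices: S_u = 39, S_d = 25.5
Terminal payoffs (S − K): max(14, 0) = 14, max(0.5, 0) = 0.5
Node 0 (S = 30): V_0 = e^(−0.04)·[0.3333·14.0000 + 0.6667·0.5000] = 4.8039

$4.80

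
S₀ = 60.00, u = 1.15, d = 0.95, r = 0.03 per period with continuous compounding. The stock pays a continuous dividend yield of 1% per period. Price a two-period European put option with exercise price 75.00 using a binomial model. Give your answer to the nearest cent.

12.33

Per-period risk-free factor R = e^0.03 = 1.0305; dividend-adjusted growth = e^(0.03−0.01) = 1.0202.
Risk-neutral probability p = (1.0202 − 0.95)/(1.15 − 0.95) = 0.0702/0.2000 = 0.3510
Terminal stock prices: S_uu = 79.35, S_ud = 65.55, S_dd = 54.15
Terminal payoffs (K − S): max(-4.35, 0) = 0, max(9.45, 0) = 9.45, max(20.85, 0) = 20.85
Node u (S = 69): V_u = e^(−0.03)·[0.3510·0.0000 + 0.6490·9.4500] = 5.9517
Node d (S = 57): V_d = e^(−0.03)·[0.3510·9.4500 + 0.6490·20.8500] = 16.3506
Node 0 (S = 60): V_0 = e^(−0.03)·[0.3510·5.9517 + 0.6490·16.3506] = 12.3252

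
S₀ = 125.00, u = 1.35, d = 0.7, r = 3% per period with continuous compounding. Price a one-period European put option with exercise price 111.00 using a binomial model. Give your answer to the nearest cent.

Risk-neutral probability p = (e^0.03 − 0.7)/(1.35 − 0.7) = 0.3305/0.6500 = 0.5084
Terminal stock prices: S_u = 168.8, S_d = 87.5
Terminal payoffs (K − S): max(-57.75, 0) = 0, max(23.5, 0) = 23.5
Node 0 (S = 125): V_0 = e^(−0.03)·[0.5084·0.0000 + 0.4916·23.5000] = 11.2114

11.21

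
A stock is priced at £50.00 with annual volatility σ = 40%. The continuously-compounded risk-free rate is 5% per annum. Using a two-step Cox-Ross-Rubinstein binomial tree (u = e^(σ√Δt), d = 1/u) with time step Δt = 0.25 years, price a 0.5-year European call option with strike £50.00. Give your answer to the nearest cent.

£5.56

CRR parameters: u = e^(σ√Δt) = e^(0.4·√0.25) = 1.2214, d = 1/u = 0.8187
Per-period rate: rΔt = 0.05·0.25 = 0.0125, so R = e^0.0125 = 1.0126
Risk-neutral probability p = (e^0.0125 − 0.8187)/(1.2214 − 0.8187) = 0.1938/0.4027 = 0.4814
Terminal stock prices: S_uu = 74.59, S_ud = 50, S_dd = 33.52
Terminal payoffs (S − K): max(24.59, 0) = 24.59, max(0, 0) = 0, max(-16.48, 0) = 0
Node u (S = 61.07): V_u = e^(−0.0125)·[0.4814·24.5912 + 0.5186·0.0000] = 11.6912
Node d (S = 40.94): V_d = e^(−0.0125)·[0.4814·0.0000 + 0.5186·0.0000] = 0.0000
Node 0 (S = 50): V_0 = e^(−0.0125)·[0.4814·11.6912 + 0.5186·0.0000] = 5.5583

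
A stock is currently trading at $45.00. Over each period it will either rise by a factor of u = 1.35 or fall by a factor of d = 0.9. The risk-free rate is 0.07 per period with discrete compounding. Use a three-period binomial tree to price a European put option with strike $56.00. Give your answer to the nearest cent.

$6.99

Risk-neutral probability p = (1 + 0.07 − 0.9)/(1.35 − 0.9) = 0.1700/0.4500 = 0.3778
Terminal stock prices: S_uuu = 110.7, S_uud = 73.81, S_udd = 49.21, S_ddd = 32.81
Terminal payoffs (K − S): max(-54.72, 0) = 0, max(-17.81, 0) = 0, max(6.792, 0) = 6.792, max(23.19, 0) = 23.19
Node uu (S = 82.01): V_uu = 1/1.07·[0.3778·0.0000 + 0.6222·0.0000] = 0.0000
Node ud (S = 54.68): V_ud = 1/1.07·[0.3778·0.0000 + 0.6222·6.7925] = 3.9499
Node dd (S = 36.45): V_dd = 1/1.07·[0.3778·6.7925 + 0.6222·23.1950] = 15.8864
Node u (S = 60.75): V_u = 1/1.07·[0.3778·0.0000 + 0.6222·3.9499] = 2.2970
Node d (S = 40.5): V_d = 1/1.07·[0.3778·3.9499 + 0.6222·15.8864] = 10.6328
Node 0 (S = 45): V_0 = 1/1.07·[0.3778·2.2970 + 0.6222·10.6328] = 6.9941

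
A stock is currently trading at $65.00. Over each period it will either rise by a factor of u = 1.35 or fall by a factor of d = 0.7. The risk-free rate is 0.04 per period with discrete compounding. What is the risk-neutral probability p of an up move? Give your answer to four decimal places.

p = 0.5231

Risk-neutral probability p = (1 + 0.04 − 0.7)/(1.35 − 0.7) = 0.3400/0.6500 = 0.5231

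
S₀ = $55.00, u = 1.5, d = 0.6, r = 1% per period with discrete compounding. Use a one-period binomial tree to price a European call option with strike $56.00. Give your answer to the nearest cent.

Risk-neutral probability p = (1 + 0.01 − 0.6)/(1.5 − 0.6) = 0.4100/0.9000 = 0.4556
Terminal stock prices: S_u = 82.5, S_d = 33
Terminal payoffs (S − K): max(26.5, 0) = 26.5, max(-23, 0) = 0
Node 0 (S = 55): V_0 = 1/1.01·[0.4556·26.5000 + 0.5444·0.0000] = 11.9527

$11.95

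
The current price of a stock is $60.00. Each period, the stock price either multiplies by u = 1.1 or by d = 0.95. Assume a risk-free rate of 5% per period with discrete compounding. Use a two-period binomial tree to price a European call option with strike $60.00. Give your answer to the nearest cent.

Risk-neutral probability p = (1 + 0.05 − 0.95)/(1.1 − 0.95) = 0.1000/0.1500 = 0.6667
Terminal stock prices: S_uu = 72.6, S_ud = 62.7, S_dd = 54.15
Terminal payoffs (S − K): max(12.6, 0) = 12.6, max(2.7, 0) = 2.7, max(-5.85, 0) = 0
Node u (S = 66): V_u = 1/1.05·[0.6667·12.6000 + 0.3333·2.7000] = 8.8571
Node d (S = 57): V_d = 1/1.05·[0.6667·2.7000 + 0.3333·0.0000] = 1.7143
Node 0 (S = 60): V_0 = 1/1.05·[0.6667·8.8571 + 0.3333·1.7143] = 6.1678

$6.17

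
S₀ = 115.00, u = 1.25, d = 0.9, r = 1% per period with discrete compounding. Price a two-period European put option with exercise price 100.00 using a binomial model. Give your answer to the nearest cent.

3.16

Risk-neutral probability p = (1 + 0.01 − 0.9)/(1.25 − 0.9) = 0.1100/0.3500 = 0.3143
Terminal stock prices: S_uu = 179.7, S_ud = 129.4, S_dd = 93.15
Terminal payoffs (K − S): max(-79.69, 0) = 0, max(-29.38, 0) = 0, max(6.85, 0) = 6.85
Node u (S = 143.8): V_u = 1/1.01·[0.3143·0.0000 + 0.6857·0.0000] = 0.0000
Node d (S = 103.5): V_d = 1/1.01·[0.3143·0.0000 + 0.6857·6.8500] = 4.6506
Node 0 (S = 115): V_0 = 1/1.01·[0.3143·0.0000 + 0.6857·4.6506] = 3.1574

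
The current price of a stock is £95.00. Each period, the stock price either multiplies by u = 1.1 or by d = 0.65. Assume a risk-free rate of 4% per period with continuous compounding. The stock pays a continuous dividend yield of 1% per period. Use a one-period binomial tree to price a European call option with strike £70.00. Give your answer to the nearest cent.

Per-period risk-free factor R = e^0.04 = 1.0408; dividend-adjusted growth = e^(0.04−0.01) = 1.0305.
Risk-neutral probability p = (1.0305 − 0.65)/(1.1 − 0.65) = 0.3805/0.4500 = 0.8455
Terminal stock prices: S_u = 104.5, S_d = 61.75
Terminal payoffs (S − K): max(34.5, 0) = 34.5, max(-8.25, 0) = 0
Node 0 (S = 95): V_0 = e^(−0.04)·[0.8455·34.5000 + 0.1545·0.0000] = 28.0245

£28.02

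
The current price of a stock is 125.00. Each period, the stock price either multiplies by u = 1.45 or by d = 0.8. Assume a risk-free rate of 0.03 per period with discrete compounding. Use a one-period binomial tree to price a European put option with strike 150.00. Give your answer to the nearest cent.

Risk-neutral probability p = (1 + 0.03 − 0.8)/(1.45 − 0.8) = 0.2300/0.6500 = 0.3538
Terminal stock prices: S_u = 181.2, S_d = 100
Terminal payoffs (K − S): max(-31.25, 0) = 0, max(50, 0) = 50
Node 0 (S = 125): V_0 = 1/1.03·[0.3538·0.0000 + 0.6462·50.0000] = 31.3667

31.37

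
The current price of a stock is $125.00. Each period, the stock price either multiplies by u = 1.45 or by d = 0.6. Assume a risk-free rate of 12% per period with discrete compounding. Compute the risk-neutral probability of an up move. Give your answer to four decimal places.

Risk-neutral probability p = (1 + 0.12 − 0.6)/(1.45 − 0.6) = 0.5200/0.8500 = 0.6118

p = 0.6118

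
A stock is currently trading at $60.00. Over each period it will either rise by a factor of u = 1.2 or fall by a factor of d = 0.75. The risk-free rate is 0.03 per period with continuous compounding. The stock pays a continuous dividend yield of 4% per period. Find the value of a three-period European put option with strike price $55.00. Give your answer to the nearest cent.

$7.37

Per-period risk-free factor R = e^0.03 = 1.0305; dividend-adjusted growth = e^(0.03−0.04) = 0.9900.
Risk-neutral probability p = (0.9900 − 0.75)/(1.2 − 0.75) = 0.2400/0.4500 = 0.5334
Terminal stock prices: S_uuu = 103.7, S_uud = 64.8, S_udd = 40.5, S_ddd = 25.31
Terminal payoffs (K − S): max(-48.68, 0) = 0, max(-9.8, 0) = 0, max(14.5, 0) = 14.5, max(29.69, 0) = 29.69
Node uu (S = 86.4): V_uu = e^(−0.03)·[0.5334·0.0000 + 0.4666·0.0000] = 0.0000
Node ud (S = 54): V_ud = e^(−0.03)·[0.5334·0.0000 + 0.4666·14.5000] = 6.5651
Node dd (S = 33.75): V_dd = e^(−0.03)·[0.5334·14.5000 + 0.4666·29.6875] = 20.9479
Node u (S = 72): V_u = e^(−0.03)·[0.5334·0.0000 + 0.4666·6.5651] = 2.9725
Node d (S = 45): V_d = e^(−0.03)·[0.5334·6.5651 + 0.4666·20.9479] = 12.8831
Node 0 (S = 60): V_0 = e^(−0.03)·[0.5334·2.9725 + 0.4666·12.8831] = 7.3718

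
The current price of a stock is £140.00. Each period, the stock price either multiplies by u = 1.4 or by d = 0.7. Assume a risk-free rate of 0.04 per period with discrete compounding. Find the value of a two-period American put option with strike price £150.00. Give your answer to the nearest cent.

£28.67

Risk-neutral probability p = (1 + 0.04 − 0.7)/(1.4 − 0.7) = 0.3400/0.7000 = 0.4857
Terminal stock prices: S_uu = 274.4, S_ud = 137.2, S_dd = 68.6
Terminal payoffs (K − S): max(-124.4, 0) = 0, max(12.8, 0) = 12.8, max(81.4, 0) = 81.4
Node u (S = 196): continuation = 1/1.04·[0.4857·0.0000 + 0.5143·12.8000] = 6.3297; exercise value = 0.0000 ≤ continuation, so V_u = 6.3297
Node d (S = 98): continuation = 1/1.04·[0.4857·12.8000 + 0.5143·81.4000] = 46.2308; exercise value = 52.0000 > continuation, so V_d = 52.0000 (exercise)
Node 0 (S = 140): continuation = 1/1.04·[0.4857·6.3297 + 0.5143·52.0000] = 28.6705; exercise value = 10.0000 ≤ continuation, so V_0 = 28.6705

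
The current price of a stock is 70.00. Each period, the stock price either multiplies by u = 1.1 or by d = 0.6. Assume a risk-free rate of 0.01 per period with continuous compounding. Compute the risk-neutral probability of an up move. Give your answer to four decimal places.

p = 0.8201

Risk-neutral probability p = (e^0.01 − 0.6)/(1.1 − 0.6) = 0.4101/0.5000 = 0.8201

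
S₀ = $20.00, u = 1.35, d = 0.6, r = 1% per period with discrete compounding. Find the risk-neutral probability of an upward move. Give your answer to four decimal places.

p = 0.5467

Risk-neutral probability p = (1 + 0.01 − 0.6)/(1.35 − 0.6) = 0.4100/0.7500 = 0.5467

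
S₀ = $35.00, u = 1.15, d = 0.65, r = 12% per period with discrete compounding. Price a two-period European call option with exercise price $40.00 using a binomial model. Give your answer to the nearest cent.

$4.43

Risk-neutral probability p = (1 + 0.12 − 0.65)/(1.15 − 0.65) = 0.4700/0.5000 = 0.9400
Terminal stock prices: S_uu = 46.29, S_ud = 26.16, S_dd = 14.79
Terminal payoffs (S − K): max(6.287, 0) = 6.287, max(-13.84, 0) = 0, max(-25.21, 0) = 0
Node u (S = 40.25): V_u = 1/1.12·[0.9400·6.2875 + 0.0600·0.0000] = 5.2770
Node d (S = 22.75): V_d = 1/1.12·[0.9400·0.0000 + 0.0600·0.0000] = 0.0000
Node 0 (S = 35): V_0 = 1/1.12·[0.9400·5.2770 + 0.0600·0.0000] = 4.4289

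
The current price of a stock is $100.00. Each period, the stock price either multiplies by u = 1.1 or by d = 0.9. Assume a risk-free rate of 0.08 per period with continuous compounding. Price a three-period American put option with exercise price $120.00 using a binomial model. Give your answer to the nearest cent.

Risk-neutral probability p = (e^0.08 − 0.9)/(1.1 − 0.9) = 0.1833/0.2000 = 0.9164
Terminal stock prices: S_uuu = 133.1, S_uud = 108.9, S_udd = 89.1, S_ddd = 72.9
Terminal payoffs (K − S): max(-13.1, 0) = 0, max(11.1, 0) = 11.1, max(30.9, 0) = 30.9, max(47.1, 0) = 47.1
Node uu (S = 121): continuation = e^(−0.08)·[0.9164·0.0000 + 0.0836·11.1000] = 0.8563; exercise value = 0.0000 ≤ continuation, so V_uu = 0.8563
Node ud (S = 99): continuation = e^(−0.08)·[0.9164·11.1000 + 0.0836·30.9000] = 11.7740; exercise value = 21.0000 > continuation, so V_ud = 21.0000 (exercise)
Node dd (S = 81): continuation = e^(−0.08)·[0.9164·30.9000 + 0.0836·47.1000] = 29.7740; exercise value = 39.0000 > continuation, so V_dd = 39.0000 (exercise)
Node u (S = 110): continuation = e^(−0.08)·[0.9164·0.8563 + 0.0836·21.0000] = 2.3443; exercise value = 10.0000 > continuation, so V_u = 10.0000 (exercise)
Node d (S = 90): continuation = e^(−0.08)·[0.9164·21.0000 + 0.0836·39.0000] = 20.7740; exercise value = 30.0000 > continuation, so V_d = 30.0000 (exercise)
Node 0 (S = 100): continuation = e^(−0.08)·[0.9164·10.0000 + 0.0836·30.0000] = 10.7740; exercise value = 20.0000 > continuation, so V_0 = 20.0000 (exercise)

$20.00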